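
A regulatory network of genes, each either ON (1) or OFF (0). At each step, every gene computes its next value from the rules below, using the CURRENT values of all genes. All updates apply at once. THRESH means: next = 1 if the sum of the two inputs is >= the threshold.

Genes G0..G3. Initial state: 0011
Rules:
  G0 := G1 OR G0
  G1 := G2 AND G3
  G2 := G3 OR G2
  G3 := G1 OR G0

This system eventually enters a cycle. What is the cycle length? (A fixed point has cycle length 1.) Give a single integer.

Answer: 1

Derivation:
Step 0: 0011
Step 1: G0=G1|G0=0|0=0 G1=G2&G3=1&1=1 G2=G3|G2=1|1=1 G3=G1|G0=0|0=0 -> 0110
Step 2: G0=G1|G0=1|0=1 G1=G2&G3=1&0=0 G2=G3|G2=0|1=1 G3=G1|G0=1|0=1 -> 1011
Step 3: G0=G1|G0=0|1=1 G1=G2&G3=1&1=1 G2=G3|G2=1|1=1 G3=G1|G0=0|1=1 -> 1111
Step 4: G0=G1|G0=1|1=1 G1=G2&G3=1&1=1 G2=G3|G2=1|1=1 G3=G1|G0=1|1=1 -> 1111
State from step 4 equals state from step 3 -> cycle length 1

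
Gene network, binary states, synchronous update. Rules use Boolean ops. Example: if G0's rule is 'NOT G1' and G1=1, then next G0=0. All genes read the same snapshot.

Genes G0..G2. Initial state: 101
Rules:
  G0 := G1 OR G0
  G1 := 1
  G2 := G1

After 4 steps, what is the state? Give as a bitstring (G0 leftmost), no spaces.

Step 1: G0=G1|G0=0|1=1 G1=1(const) G2=G1=0 -> 110
Step 2: G0=G1|G0=1|1=1 G1=1(const) G2=G1=1 -> 111
Step 3: G0=G1|G0=1|1=1 G1=1(const) G2=G1=1 -> 111
Step 4: G0=G1|G0=1|1=1 G1=1(const) G2=G1=1 -> 111

111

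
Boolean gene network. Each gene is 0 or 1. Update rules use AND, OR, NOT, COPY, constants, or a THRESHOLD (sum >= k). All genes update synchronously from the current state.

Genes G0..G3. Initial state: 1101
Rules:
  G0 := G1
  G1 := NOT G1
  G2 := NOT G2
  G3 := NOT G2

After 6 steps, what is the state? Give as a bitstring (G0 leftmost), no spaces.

Step 1: G0=G1=1 G1=NOT G1=NOT 1=0 G2=NOT G2=NOT 0=1 G3=NOT G2=NOT 0=1 -> 1011
Step 2: G0=G1=0 G1=NOT G1=NOT 0=1 G2=NOT G2=NOT 1=0 G3=NOT G2=NOT 1=0 -> 0100
Step 3: G0=G1=1 G1=NOT G1=NOT 1=0 G2=NOT G2=NOT 0=1 G3=NOT G2=NOT 0=1 -> 1011
Step 4: G0=G1=0 G1=NOT G1=NOT 0=1 G2=NOT G2=NOT 1=0 G3=NOT G2=NOT 1=0 -> 0100
Step 5: G0=G1=1 G1=NOT G1=NOT 1=0 G2=NOT G2=NOT 0=1 G3=NOT G2=NOT 0=1 -> 1011
Step 6: G0=G1=0 G1=NOT G1=NOT 0=1 G2=NOT G2=NOT 1=0 G3=NOT G2=NOT 1=0 -> 0100

0100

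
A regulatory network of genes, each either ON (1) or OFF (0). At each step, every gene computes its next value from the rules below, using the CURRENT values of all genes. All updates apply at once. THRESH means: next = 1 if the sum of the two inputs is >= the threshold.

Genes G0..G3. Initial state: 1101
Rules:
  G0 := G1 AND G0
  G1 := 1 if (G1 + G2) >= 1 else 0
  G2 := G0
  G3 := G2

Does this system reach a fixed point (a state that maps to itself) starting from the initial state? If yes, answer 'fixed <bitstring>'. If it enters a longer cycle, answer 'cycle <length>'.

Step 0: 1101
Step 1: G0=G1&G0=1&1=1 G1=(1+0>=1)=1 G2=G0=1 G3=G2=0 -> 1110
Step 2: G0=G1&G0=1&1=1 G1=(1+1>=1)=1 G2=G0=1 G3=G2=1 -> 1111
Step 3: G0=G1&G0=1&1=1 G1=(1+1>=1)=1 G2=G0=1 G3=G2=1 -> 1111
Fixed point reached at step 2: 1111

Answer: fixed 1111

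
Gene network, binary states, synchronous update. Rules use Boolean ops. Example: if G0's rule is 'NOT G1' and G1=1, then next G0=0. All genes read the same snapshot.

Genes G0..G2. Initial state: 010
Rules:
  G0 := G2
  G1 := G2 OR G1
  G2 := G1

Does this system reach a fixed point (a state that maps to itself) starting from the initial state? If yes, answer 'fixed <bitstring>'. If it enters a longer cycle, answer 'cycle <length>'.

Answer: fixed 111

Derivation:
Step 0: 010
Step 1: G0=G2=0 G1=G2|G1=0|1=1 G2=G1=1 -> 011
Step 2: G0=G2=1 G1=G2|G1=1|1=1 G2=G1=1 -> 111
Step 3: G0=G2=1 G1=G2|G1=1|1=1 G2=G1=1 -> 111
Fixed point reached at step 2: 111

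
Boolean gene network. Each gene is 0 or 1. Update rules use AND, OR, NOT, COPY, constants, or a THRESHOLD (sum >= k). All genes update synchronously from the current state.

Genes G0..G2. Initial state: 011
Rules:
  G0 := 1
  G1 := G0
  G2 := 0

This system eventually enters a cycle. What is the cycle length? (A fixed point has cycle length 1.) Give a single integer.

Answer: 1

Derivation:
Step 0: 011
Step 1: G0=1(const) G1=G0=0 G2=0(const) -> 100
Step 2: G0=1(const) G1=G0=1 G2=0(const) -> 110
Step 3: G0=1(const) G1=G0=1 G2=0(const) -> 110
State from step 3 equals state from step 2 -> cycle length 1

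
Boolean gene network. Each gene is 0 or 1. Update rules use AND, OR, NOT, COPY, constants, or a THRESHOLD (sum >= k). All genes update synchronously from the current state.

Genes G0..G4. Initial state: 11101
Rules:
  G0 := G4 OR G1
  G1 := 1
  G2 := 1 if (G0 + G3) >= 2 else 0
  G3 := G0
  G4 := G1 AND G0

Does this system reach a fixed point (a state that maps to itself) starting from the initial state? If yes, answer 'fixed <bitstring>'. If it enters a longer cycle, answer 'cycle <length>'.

Answer: fixed 11111

Derivation:
Step 0: 11101
Step 1: G0=G4|G1=1|1=1 G1=1(const) G2=(1+0>=2)=0 G3=G0=1 G4=G1&G0=1&1=1 -> 11011
Step 2: G0=G4|G1=1|1=1 G1=1(const) G2=(1+1>=2)=1 G3=G0=1 G4=G1&G0=1&1=1 -> 11111
Step 3: G0=G4|G1=1|1=1 G1=1(const) G2=(1+1>=2)=1 G3=G0=1 G4=G1&G0=1&1=1 -> 11111
Fixed point reached at step 2: 11111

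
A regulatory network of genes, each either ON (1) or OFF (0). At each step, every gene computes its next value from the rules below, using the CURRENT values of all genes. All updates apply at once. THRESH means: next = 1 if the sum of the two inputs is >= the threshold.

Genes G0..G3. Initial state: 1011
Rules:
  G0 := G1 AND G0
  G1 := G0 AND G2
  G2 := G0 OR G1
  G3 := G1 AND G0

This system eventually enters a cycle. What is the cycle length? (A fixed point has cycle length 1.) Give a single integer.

Answer: 1

Derivation:
Step 0: 1011
Step 1: G0=G1&G0=0&1=0 G1=G0&G2=1&1=1 G2=G0|G1=1|0=1 G3=G1&G0=0&1=0 -> 0110
Step 2: G0=G1&G0=1&0=0 G1=G0&G2=0&1=0 G2=G0|G1=0|1=1 G3=G1&G0=1&0=0 -> 0010
Step 3: G0=G1&G0=0&0=0 G1=G0&G2=0&1=0 G2=G0|G1=0|0=0 G3=G1&G0=0&0=0 -> 0000
Step 4: G0=G1&G0=0&0=0 G1=G0&G2=0&0=0 G2=G0|G1=0|0=0 G3=G1&G0=0&0=0 -> 0000
State from step 4 equals state from step 3 -> cycle length 1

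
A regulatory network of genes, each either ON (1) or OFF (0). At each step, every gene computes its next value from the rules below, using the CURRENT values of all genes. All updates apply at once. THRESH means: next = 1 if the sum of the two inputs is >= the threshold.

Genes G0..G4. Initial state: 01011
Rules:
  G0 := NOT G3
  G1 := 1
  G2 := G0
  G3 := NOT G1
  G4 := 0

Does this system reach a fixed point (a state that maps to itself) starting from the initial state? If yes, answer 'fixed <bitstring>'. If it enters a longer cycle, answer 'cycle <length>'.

Step 0: 01011
Step 1: G0=NOT G3=NOT 1=0 G1=1(const) G2=G0=0 G3=NOT G1=NOT 1=0 G4=0(const) -> 01000
Step 2: G0=NOT G3=NOT 0=1 G1=1(const) G2=G0=0 G3=NOT G1=NOT 1=0 G4=0(const) -> 11000
Step 3: G0=NOT G3=NOT 0=1 G1=1(const) G2=G0=1 G3=NOT G1=NOT 1=0 G4=0(const) -> 11100
Step 4: G0=NOT G3=NOT 0=1 G1=1(const) G2=G0=1 G3=NOT G1=NOT 1=0 G4=0(const) -> 11100
Fixed point reached at step 3: 11100

Answer: fixed 11100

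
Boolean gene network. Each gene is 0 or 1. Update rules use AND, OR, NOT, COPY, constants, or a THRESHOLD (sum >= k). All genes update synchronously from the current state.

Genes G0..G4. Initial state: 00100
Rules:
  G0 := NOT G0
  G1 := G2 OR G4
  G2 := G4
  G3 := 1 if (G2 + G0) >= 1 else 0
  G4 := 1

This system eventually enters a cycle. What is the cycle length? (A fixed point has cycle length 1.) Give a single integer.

Answer: 2

Derivation:
Step 0: 00100
Step 1: G0=NOT G0=NOT 0=1 G1=G2|G4=1|0=1 G2=G4=0 G3=(1+0>=1)=1 G4=1(const) -> 11011
Step 2: G0=NOT G0=NOT 1=0 G1=G2|G4=0|1=1 G2=G4=1 G3=(0+1>=1)=1 G4=1(const) -> 01111
Step 3: G0=NOT G0=NOT 0=1 G1=G2|G4=1|1=1 G2=G4=1 G3=(1+0>=1)=1 G4=1(const) -> 11111
Step 4: G0=NOT G0=NOT 1=0 G1=G2|G4=1|1=1 G2=G4=1 G3=(1+1>=1)=1 G4=1(const) -> 01111
State from step 4 equals state from step 2 -> cycle length 2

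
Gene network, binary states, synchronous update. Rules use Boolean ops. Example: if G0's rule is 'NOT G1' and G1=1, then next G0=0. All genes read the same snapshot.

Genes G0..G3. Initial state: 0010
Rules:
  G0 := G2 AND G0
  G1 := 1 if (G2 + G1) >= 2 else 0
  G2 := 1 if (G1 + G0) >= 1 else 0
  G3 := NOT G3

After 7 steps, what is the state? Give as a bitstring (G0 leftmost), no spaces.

Step 1: G0=G2&G0=1&0=0 G1=(1+0>=2)=0 G2=(0+0>=1)=0 G3=NOT G3=NOT 0=1 -> 0001
Step 2: G0=G2&G0=0&0=0 G1=(0+0>=2)=0 G2=(0+0>=1)=0 G3=NOT G3=NOT 1=0 -> 0000
Step 3: G0=G2&G0=0&0=0 G1=(0+0>=2)=0 G2=(0+0>=1)=0 G3=NOT G3=NOT 0=1 -> 0001
Step 4: G0=G2&G0=0&0=0 G1=(0+0>=2)=0 G2=(0+0>=1)=0 G3=NOT G3=NOT 1=0 -> 0000
Step 5: G0=G2&G0=0&0=0 G1=(0+0>=2)=0 G2=(0+0>=1)=0 G3=NOT G3=NOT 0=1 -> 0001
Step 6: G0=G2&G0=0&0=0 G1=(0+0>=2)=0 G2=(0+0>=1)=0 G3=NOT G3=NOT 1=0 -> 0000
Step 7: G0=G2&G0=0&0=0 G1=(0+0>=2)=0 G2=(0+0>=1)=0 G3=NOT G3=NOT 0=1 -> 0001

0001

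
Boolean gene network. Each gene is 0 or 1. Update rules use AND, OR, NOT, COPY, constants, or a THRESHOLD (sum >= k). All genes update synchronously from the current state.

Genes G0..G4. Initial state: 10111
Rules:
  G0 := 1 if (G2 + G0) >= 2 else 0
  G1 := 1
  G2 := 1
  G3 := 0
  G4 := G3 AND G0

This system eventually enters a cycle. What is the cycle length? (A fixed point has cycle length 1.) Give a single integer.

Answer: 1

Derivation:
Step 0: 10111
Step 1: G0=(1+1>=2)=1 G1=1(const) G2=1(const) G3=0(const) G4=G3&G0=1&1=1 -> 11101
Step 2: G0=(1+1>=2)=1 G1=1(const) G2=1(const) G3=0(const) G4=G3&G0=0&1=0 -> 11100
Step 3: G0=(1+1>=2)=1 G1=1(const) G2=1(const) G3=0(const) G4=G3&G0=0&1=0 -> 11100
State from step 3 equals state from step 2 -> cycle length 1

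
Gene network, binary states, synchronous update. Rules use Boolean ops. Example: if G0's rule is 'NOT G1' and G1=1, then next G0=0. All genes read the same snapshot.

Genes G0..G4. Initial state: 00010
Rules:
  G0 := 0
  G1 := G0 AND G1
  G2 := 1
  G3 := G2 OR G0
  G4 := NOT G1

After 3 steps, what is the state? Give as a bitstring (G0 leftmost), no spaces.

Step 1: G0=0(const) G1=G0&G1=0&0=0 G2=1(const) G3=G2|G0=0|0=0 G4=NOT G1=NOT 0=1 -> 00101
Step 2: G0=0(const) G1=G0&G1=0&0=0 G2=1(const) G3=G2|G0=1|0=1 G4=NOT G1=NOT 0=1 -> 00111
Step 3: G0=0(const) G1=G0&G1=0&0=0 G2=1(const) G3=G2|G0=1|0=1 G4=NOT G1=NOT 0=1 -> 00111

00111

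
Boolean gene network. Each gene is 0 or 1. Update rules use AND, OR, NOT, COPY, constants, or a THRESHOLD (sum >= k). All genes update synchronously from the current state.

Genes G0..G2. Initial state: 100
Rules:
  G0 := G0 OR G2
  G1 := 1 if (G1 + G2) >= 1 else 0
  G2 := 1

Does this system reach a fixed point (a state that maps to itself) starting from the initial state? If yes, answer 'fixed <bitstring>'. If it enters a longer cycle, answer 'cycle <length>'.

Step 0: 100
Step 1: G0=G0|G2=1|0=1 G1=(0+0>=1)=0 G2=1(const) -> 101
Step 2: G0=G0|G2=1|1=1 G1=(0+1>=1)=1 G2=1(const) -> 111
Step 3: G0=G0|G2=1|1=1 G1=(1+1>=1)=1 G2=1(const) -> 111
Fixed point reached at step 2: 111

Answer: fixed 111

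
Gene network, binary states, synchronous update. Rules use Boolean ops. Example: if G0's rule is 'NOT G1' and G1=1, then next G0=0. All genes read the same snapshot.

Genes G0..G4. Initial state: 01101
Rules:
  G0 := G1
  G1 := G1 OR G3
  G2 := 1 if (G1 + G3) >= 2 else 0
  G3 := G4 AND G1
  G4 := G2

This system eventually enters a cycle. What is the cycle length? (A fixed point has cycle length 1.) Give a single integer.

Answer: 3

Derivation:
Step 0: 01101
Step 1: G0=G1=1 G1=G1|G3=1|0=1 G2=(1+0>=2)=0 G3=G4&G1=1&1=1 G4=G2=1 -> 11011
Step 2: G0=G1=1 G1=G1|G3=1|1=1 G2=(1+1>=2)=1 G3=G4&G1=1&1=1 G4=G2=0 -> 11110
Step 3: G0=G1=1 G1=G1|G3=1|1=1 G2=(1+1>=2)=1 G3=G4&G1=0&1=0 G4=G2=1 -> 11101
Step 4: G0=G1=1 G1=G1|G3=1|0=1 G2=(1+0>=2)=0 G3=G4&G1=1&1=1 G4=G2=1 -> 11011
State from step 4 equals state from step 1 -> cycle length 3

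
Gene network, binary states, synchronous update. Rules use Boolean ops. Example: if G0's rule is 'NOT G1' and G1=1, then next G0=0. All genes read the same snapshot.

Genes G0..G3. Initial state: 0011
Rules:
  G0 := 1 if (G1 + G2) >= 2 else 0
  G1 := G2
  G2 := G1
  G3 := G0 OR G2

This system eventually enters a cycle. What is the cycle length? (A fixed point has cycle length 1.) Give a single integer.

Step 0: 0011
Step 1: G0=(0+1>=2)=0 G1=G2=1 G2=G1=0 G3=G0|G2=0|1=1 -> 0101
Step 2: G0=(1+0>=2)=0 G1=G2=0 G2=G1=1 G3=G0|G2=0|0=0 -> 0010
Step 3: G0=(0+1>=2)=0 G1=G2=1 G2=G1=0 G3=G0|G2=0|1=1 -> 0101
State from step 3 equals state from step 1 -> cycle length 2

Answer: 2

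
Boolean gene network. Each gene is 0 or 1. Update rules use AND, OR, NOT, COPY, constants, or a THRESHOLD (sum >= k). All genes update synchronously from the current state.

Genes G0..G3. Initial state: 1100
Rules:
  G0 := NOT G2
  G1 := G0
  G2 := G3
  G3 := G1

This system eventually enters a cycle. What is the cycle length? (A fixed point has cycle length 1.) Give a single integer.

Answer: 8

Derivation:
Step 0: 1100
Step 1: G0=NOT G2=NOT 0=1 G1=G0=1 G2=G3=0 G3=G1=1 -> 1101
Step 2: G0=NOT G2=NOT 0=1 G1=G0=1 G2=G3=1 G3=G1=1 -> 1111
Step 3: G0=NOT G2=NOT 1=0 G1=G0=1 G2=G3=1 G3=G1=1 -> 0111
Step 4: G0=NOT G2=NOT 1=0 G1=G0=0 G2=G3=1 G3=G1=1 -> 0011
Step 5: G0=NOT G2=NOT 1=0 G1=G0=0 G2=G3=1 G3=G1=0 -> 0010
Step 6: G0=NOT G2=NOT 1=0 G1=G0=0 G2=G3=0 G3=G1=0 -> 0000
Step 7: G0=NOT G2=NOT 0=1 G1=G0=0 G2=G3=0 G3=G1=0 -> 1000
Step 8: G0=NOT G2=NOT 0=1 G1=G0=1 G2=G3=0 G3=G1=0 -> 1100
State from step 8 equals state from step 0 -> cycle length 8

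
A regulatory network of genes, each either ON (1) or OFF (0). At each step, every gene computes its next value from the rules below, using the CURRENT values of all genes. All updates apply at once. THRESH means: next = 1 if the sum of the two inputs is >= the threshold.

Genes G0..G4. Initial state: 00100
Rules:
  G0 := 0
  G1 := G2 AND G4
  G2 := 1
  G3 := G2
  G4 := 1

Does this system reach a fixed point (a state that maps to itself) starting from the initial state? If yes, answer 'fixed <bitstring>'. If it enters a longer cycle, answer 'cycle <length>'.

Step 0: 00100
Step 1: G0=0(const) G1=G2&G4=1&0=0 G2=1(const) G3=G2=1 G4=1(const) -> 00111
Step 2: G0=0(const) G1=G2&G4=1&1=1 G2=1(const) G3=G2=1 G4=1(const) -> 01111
Step 3: G0=0(const) G1=G2&G4=1&1=1 G2=1(const) G3=G2=1 G4=1(const) -> 01111
Fixed point reached at step 2: 01111

Answer: fixed 01111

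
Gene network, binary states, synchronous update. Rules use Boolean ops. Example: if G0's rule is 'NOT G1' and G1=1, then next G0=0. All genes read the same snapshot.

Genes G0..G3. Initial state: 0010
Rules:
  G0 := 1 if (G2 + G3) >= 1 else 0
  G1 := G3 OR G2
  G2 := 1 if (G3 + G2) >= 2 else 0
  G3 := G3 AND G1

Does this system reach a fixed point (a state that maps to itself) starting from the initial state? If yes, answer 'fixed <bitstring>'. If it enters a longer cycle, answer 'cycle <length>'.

Answer: fixed 0000

Derivation:
Step 0: 0010
Step 1: G0=(1+0>=1)=1 G1=G3|G2=0|1=1 G2=(0+1>=2)=0 G3=G3&G1=0&0=0 -> 1100
Step 2: G0=(0+0>=1)=0 G1=G3|G2=0|0=0 G2=(0+0>=2)=0 G3=G3&G1=0&1=0 -> 0000
Step 3: G0=(0+0>=1)=0 G1=G3|G2=0|0=0 G2=(0+0>=2)=0 G3=G3&G1=0&0=0 -> 0000
Fixed point reached at step 2: 0000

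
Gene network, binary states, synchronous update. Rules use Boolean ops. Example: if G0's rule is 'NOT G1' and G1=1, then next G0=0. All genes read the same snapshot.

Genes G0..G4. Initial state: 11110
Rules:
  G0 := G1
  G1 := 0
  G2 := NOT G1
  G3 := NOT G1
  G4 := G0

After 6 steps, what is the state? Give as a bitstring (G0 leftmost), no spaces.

Step 1: G0=G1=1 G1=0(const) G2=NOT G1=NOT 1=0 G3=NOT G1=NOT 1=0 G4=G0=1 -> 10001
Step 2: G0=G1=0 G1=0(const) G2=NOT G1=NOT 0=1 G3=NOT G1=NOT 0=1 G4=G0=1 -> 00111
Step 3: G0=G1=0 G1=0(const) G2=NOT G1=NOT 0=1 G3=NOT G1=NOT 0=1 G4=G0=0 -> 00110
Step 4: G0=G1=0 G1=0(const) G2=NOT G1=NOT 0=1 G3=NOT G1=NOT 0=1 G4=G0=0 -> 00110
Step 5: G0=G1=0 G1=0(const) G2=NOT G1=NOT 0=1 G3=NOT G1=NOT 0=1 G4=G0=0 -> 00110
Step 6: G0=G1=0 G1=0(const) G2=NOT G1=NOT 0=1 G3=NOT G1=NOT 0=1 G4=G0=0 -> 00110

00110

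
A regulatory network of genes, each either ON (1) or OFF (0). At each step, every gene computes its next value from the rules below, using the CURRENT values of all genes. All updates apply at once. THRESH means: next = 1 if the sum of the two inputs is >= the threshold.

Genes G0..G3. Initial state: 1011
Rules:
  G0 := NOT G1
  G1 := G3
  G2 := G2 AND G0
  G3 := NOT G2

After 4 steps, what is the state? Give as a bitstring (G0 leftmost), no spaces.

Step 1: G0=NOT G1=NOT 0=1 G1=G3=1 G2=G2&G0=1&1=1 G3=NOT G2=NOT 1=0 -> 1110
Step 2: G0=NOT G1=NOT 1=0 G1=G3=0 G2=G2&G0=1&1=1 G3=NOT G2=NOT 1=0 -> 0010
Step 3: G0=NOT G1=NOT 0=1 G1=G3=0 G2=G2&G0=1&0=0 G3=NOT G2=NOT 1=0 -> 1000
Step 4: G0=NOT G1=NOT 0=1 G1=G3=0 G2=G2&G0=0&1=0 G3=NOT G2=NOT 0=1 -> 1001

1001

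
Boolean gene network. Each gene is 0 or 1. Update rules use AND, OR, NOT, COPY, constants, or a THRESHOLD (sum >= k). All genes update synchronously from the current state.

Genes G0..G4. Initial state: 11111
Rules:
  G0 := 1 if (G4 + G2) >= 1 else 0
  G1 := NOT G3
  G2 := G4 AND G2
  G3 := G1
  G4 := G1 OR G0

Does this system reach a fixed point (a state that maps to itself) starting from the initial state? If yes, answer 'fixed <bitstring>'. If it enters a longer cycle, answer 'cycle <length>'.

Answer: cycle 4

Derivation:
Step 0: 11111
Step 1: G0=(1+1>=1)=1 G1=NOT G3=NOT 1=0 G2=G4&G2=1&1=1 G3=G1=1 G4=G1|G0=1|1=1 -> 10111
Step 2: G0=(1+1>=1)=1 G1=NOT G3=NOT 1=0 G2=G4&G2=1&1=1 G3=G1=0 G4=G1|G0=0|1=1 -> 10101
Step 3: G0=(1+1>=1)=1 G1=NOT G3=NOT 0=1 G2=G4&G2=1&1=1 G3=G1=0 G4=G1|G0=0|1=1 -> 11101
Step 4: G0=(1+1>=1)=1 G1=NOT G3=NOT 0=1 G2=G4&G2=1&1=1 G3=G1=1 G4=G1|G0=1|1=1 -> 11111
Cycle of length 4 starting at step 0 -> no fixed point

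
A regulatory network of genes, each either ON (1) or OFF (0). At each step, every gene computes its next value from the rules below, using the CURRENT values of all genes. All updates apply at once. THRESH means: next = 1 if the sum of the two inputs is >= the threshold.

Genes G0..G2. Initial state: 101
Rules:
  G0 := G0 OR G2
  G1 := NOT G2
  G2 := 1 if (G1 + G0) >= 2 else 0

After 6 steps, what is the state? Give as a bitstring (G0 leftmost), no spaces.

Step 1: G0=G0|G2=1|1=1 G1=NOT G2=NOT 1=0 G2=(0+1>=2)=0 -> 100
Step 2: G0=G0|G2=1|0=1 G1=NOT G2=NOT 0=1 G2=(0+1>=2)=0 -> 110
Step 3: G0=G0|G2=1|0=1 G1=NOT G2=NOT 0=1 G2=(1+1>=2)=1 -> 111
Step 4: G0=G0|G2=1|1=1 G1=NOT G2=NOT 1=0 G2=(1+1>=2)=1 -> 101
Step 5: G0=G0|G2=1|1=1 G1=NOT G2=NOT 1=0 G2=(0+1>=2)=0 -> 100
Step 6: G0=G0|G2=1|0=1 G1=NOT G2=NOT 0=1 G2=(0+1>=2)=0 -> 110

110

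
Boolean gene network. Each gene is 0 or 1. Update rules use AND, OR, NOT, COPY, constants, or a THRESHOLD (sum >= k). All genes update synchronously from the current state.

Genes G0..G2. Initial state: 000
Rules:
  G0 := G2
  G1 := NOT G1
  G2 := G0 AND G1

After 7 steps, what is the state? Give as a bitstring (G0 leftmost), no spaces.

Step 1: G0=G2=0 G1=NOT G1=NOT 0=1 G2=G0&G1=0&0=0 -> 010
Step 2: G0=G2=0 G1=NOT G1=NOT 1=0 G2=G0&G1=0&1=0 -> 000
Step 3: G0=G2=0 G1=NOT G1=NOT 0=1 G2=G0&G1=0&0=0 -> 010
Step 4: G0=G2=0 G1=NOT G1=NOT 1=0 G2=G0&G1=0&1=0 -> 000
Step 5: G0=G2=0 G1=NOT G1=NOT 0=1 G2=G0&G1=0&0=0 -> 010
Step 6: G0=G2=0 G1=NOT G1=NOT 1=0 G2=G0&G1=0&1=0 -> 000
Step 7: G0=G2=0 G1=NOT G1=NOT 0=1 G2=G0&G1=0&0=0 -> 010

010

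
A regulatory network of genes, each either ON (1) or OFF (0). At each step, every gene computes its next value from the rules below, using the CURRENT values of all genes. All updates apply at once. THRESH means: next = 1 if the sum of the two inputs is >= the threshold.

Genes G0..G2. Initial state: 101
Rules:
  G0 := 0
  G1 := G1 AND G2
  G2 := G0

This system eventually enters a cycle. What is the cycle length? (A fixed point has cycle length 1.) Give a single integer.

Answer: 1

Derivation:
Step 0: 101
Step 1: G0=0(const) G1=G1&G2=0&1=0 G2=G0=1 -> 001
Step 2: G0=0(const) G1=G1&G2=0&1=0 G2=G0=0 -> 000
Step 3: G0=0(const) G1=G1&G2=0&0=0 G2=G0=0 -> 000
State from step 3 equals state from step 2 -> cycle length 1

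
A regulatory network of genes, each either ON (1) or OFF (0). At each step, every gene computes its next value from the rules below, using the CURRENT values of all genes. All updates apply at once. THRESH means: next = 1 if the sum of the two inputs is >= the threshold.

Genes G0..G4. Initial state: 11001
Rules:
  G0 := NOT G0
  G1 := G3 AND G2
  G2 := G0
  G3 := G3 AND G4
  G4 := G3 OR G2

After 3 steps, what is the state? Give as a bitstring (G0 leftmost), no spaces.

Step 1: G0=NOT G0=NOT 1=0 G1=G3&G2=0&0=0 G2=G0=1 G3=G3&G4=0&1=0 G4=G3|G2=0|0=0 -> 00100
Step 2: G0=NOT G0=NOT 0=1 G1=G3&G2=0&1=0 G2=G0=0 G3=G3&G4=0&0=0 G4=G3|G2=0|1=1 -> 10001
Step 3: G0=NOT G0=NOT 1=0 G1=G3&G2=0&0=0 G2=G0=1 G3=G3&G4=0&1=0 G4=G3|G2=0|0=0 -> 00100

00100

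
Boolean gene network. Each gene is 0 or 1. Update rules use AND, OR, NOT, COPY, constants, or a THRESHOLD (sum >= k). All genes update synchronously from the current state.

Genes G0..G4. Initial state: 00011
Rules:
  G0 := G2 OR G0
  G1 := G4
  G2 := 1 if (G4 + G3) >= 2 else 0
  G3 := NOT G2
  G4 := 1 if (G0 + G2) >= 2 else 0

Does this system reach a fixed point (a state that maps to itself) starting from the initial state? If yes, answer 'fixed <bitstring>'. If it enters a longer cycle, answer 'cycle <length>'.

Step 0: 00011
Step 1: G0=G2|G0=0|0=0 G1=G4=1 G2=(1+1>=2)=1 G3=NOT G2=NOT 0=1 G4=(0+0>=2)=0 -> 01110
Step 2: G0=G2|G0=1|0=1 G1=G4=0 G2=(0+1>=2)=0 G3=NOT G2=NOT 1=0 G4=(0+1>=2)=0 -> 10000
Step 3: G0=G2|G0=0|1=1 G1=G4=0 G2=(0+0>=2)=0 G3=NOT G2=NOT 0=1 G4=(1+0>=2)=0 -> 10010
Step 4: G0=G2|G0=0|1=1 G1=G4=0 G2=(0+1>=2)=0 G3=NOT G2=NOT 0=1 G4=(1+0>=2)=0 -> 10010
Fixed point reached at step 3: 10010

Answer: fixed 10010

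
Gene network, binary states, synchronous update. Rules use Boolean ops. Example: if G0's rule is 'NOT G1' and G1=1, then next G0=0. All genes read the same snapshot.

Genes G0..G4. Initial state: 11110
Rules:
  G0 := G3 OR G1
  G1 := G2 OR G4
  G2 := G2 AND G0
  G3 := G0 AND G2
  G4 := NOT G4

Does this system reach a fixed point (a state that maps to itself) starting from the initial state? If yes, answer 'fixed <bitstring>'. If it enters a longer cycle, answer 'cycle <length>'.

Step 0: 11110
Step 1: G0=G3|G1=1|1=1 G1=G2|G4=1|0=1 G2=G2&G0=1&1=1 G3=G0&G2=1&1=1 G4=NOT G4=NOT 0=1 -> 11111
Step 2: G0=G3|G1=1|1=1 G1=G2|G4=1|1=1 G2=G2&G0=1&1=1 G3=G0&G2=1&1=1 G4=NOT G4=NOT 1=0 -> 11110
Cycle of length 2 starting at step 0 -> no fixed point

Answer: cycle 2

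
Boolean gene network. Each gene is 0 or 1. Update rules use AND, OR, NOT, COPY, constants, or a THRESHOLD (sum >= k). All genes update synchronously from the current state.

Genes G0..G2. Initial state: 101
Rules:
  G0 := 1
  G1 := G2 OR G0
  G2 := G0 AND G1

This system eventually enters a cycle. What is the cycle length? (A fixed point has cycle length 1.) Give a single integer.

Answer: 1

Derivation:
Step 0: 101
Step 1: G0=1(const) G1=G2|G0=1|1=1 G2=G0&G1=1&0=0 -> 110
Step 2: G0=1(const) G1=G2|G0=0|1=1 G2=G0&G1=1&1=1 -> 111
Step 3: G0=1(const) G1=G2|G0=1|1=1 G2=G0&G1=1&1=1 -> 111
State from step 3 equals state from step 2 -> cycle length 1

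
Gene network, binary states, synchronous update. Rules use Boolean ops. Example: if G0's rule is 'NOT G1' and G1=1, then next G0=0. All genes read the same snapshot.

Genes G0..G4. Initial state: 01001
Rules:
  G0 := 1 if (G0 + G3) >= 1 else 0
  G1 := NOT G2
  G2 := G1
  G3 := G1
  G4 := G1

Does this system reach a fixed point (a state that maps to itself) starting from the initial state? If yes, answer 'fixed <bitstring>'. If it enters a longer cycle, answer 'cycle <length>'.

Step 0: 01001
Step 1: G0=(0+0>=1)=0 G1=NOT G2=NOT 0=1 G2=G1=1 G3=G1=1 G4=G1=1 -> 01111
Step 2: G0=(0+1>=1)=1 G1=NOT G2=NOT 1=0 G2=G1=1 G3=G1=1 G4=G1=1 -> 10111
Step 3: G0=(1+1>=1)=1 G1=NOT G2=NOT 1=0 G2=G1=0 G3=G1=0 G4=G1=0 -> 10000
Step 4: G0=(1+0>=1)=1 G1=NOT G2=NOT 0=1 G2=G1=0 G3=G1=0 G4=G1=0 -> 11000
Step 5: G0=(1+0>=1)=1 G1=NOT G2=NOT 0=1 G2=G1=1 G3=G1=1 G4=G1=1 -> 11111
Step 6: G0=(1+1>=1)=1 G1=NOT G2=NOT 1=0 G2=G1=1 G3=G1=1 G4=G1=1 -> 10111
Cycle of length 4 starting at step 2 -> no fixed point

Answer: cycle 4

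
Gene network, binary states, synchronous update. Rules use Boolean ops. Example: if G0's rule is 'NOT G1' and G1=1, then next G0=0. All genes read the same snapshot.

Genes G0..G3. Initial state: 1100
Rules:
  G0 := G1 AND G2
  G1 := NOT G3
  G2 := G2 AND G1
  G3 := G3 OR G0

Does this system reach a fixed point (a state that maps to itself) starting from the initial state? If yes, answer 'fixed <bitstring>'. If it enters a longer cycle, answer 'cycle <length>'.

Step 0: 1100
Step 1: G0=G1&G2=1&0=0 G1=NOT G3=NOT 0=1 G2=G2&G1=0&1=0 G3=G3|G0=0|1=1 -> 0101
Step 2: G0=G1&G2=1&0=0 G1=NOT G3=NOT 1=0 G2=G2&G1=0&1=0 G3=G3|G0=1|0=1 -> 0001
Step 3: G0=G1&G2=0&0=0 G1=NOT G3=NOT 1=0 G2=G2&G1=0&0=0 G3=G3|G0=1|0=1 -> 0001
Fixed point reached at step 2: 0001

Answer: fixed 0001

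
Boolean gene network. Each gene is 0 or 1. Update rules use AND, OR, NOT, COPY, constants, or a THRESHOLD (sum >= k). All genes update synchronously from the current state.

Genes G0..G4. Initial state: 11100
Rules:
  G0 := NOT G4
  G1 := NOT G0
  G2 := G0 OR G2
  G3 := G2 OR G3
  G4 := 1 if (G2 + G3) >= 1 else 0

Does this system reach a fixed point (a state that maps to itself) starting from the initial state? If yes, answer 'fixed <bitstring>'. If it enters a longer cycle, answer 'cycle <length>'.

Step 0: 11100
Step 1: G0=NOT G4=NOT 0=1 G1=NOT G0=NOT 1=0 G2=G0|G2=1|1=1 G3=G2|G3=1|0=1 G4=(1+0>=1)=1 -> 10111
Step 2: G0=NOT G4=NOT 1=0 G1=NOT G0=NOT 1=0 G2=G0|G2=1|1=1 G3=G2|G3=1|1=1 G4=(1+1>=1)=1 -> 00111
Step 3: G0=NOT G4=NOT 1=0 G1=NOT G0=NOT 0=1 G2=G0|G2=0|1=1 G3=G2|G3=1|1=1 G4=(1+1>=1)=1 -> 01111
Step 4: G0=NOT G4=NOT 1=0 G1=NOT G0=NOT 0=1 G2=G0|G2=0|1=1 G3=G2|G3=1|1=1 G4=(1+1>=1)=1 -> 01111
Fixed point reached at step 3: 01111

Answer: fixed 01111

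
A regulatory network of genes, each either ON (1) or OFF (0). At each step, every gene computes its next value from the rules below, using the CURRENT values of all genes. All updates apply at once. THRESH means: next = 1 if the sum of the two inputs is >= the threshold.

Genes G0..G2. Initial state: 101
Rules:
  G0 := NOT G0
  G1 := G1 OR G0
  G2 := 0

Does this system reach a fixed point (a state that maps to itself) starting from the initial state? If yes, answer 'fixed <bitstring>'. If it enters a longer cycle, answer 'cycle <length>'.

Answer: cycle 2

Derivation:
Step 0: 101
Step 1: G0=NOT G0=NOT 1=0 G1=G1|G0=0|1=1 G2=0(const) -> 010
Step 2: G0=NOT G0=NOT 0=1 G1=G1|G0=1|0=1 G2=0(const) -> 110
Step 3: G0=NOT G0=NOT 1=0 G1=G1|G0=1|1=1 G2=0(const) -> 010
Cycle of length 2 starting at step 1 -> no fixed point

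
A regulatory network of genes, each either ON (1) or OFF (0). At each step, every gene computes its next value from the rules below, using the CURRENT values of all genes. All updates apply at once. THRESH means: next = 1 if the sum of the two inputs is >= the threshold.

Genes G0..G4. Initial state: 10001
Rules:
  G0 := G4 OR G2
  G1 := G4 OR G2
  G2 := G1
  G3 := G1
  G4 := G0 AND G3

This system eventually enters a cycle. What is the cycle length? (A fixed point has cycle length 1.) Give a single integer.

Step 0: 10001
Step 1: G0=G4|G2=1|0=1 G1=G4|G2=1|0=1 G2=G1=0 G3=G1=0 G4=G0&G3=1&0=0 -> 11000
Step 2: G0=G4|G2=0|0=0 G1=G4|G2=0|0=0 G2=G1=1 G3=G1=1 G4=G0&G3=1&0=0 -> 00110
Step 3: G0=G4|G2=0|1=1 G1=G4|G2=0|1=1 G2=G1=0 G3=G1=0 G4=G0&G3=0&1=0 -> 11000
State from step 3 equals state from step 1 -> cycle length 2

Answer: 2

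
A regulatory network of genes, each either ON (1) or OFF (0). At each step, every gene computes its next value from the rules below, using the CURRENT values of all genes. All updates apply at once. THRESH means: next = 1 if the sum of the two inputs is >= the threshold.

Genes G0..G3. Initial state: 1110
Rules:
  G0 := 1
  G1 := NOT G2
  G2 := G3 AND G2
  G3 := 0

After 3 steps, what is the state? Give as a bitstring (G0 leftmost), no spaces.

Step 1: G0=1(const) G1=NOT G2=NOT 1=0 G2=G3&G2=0&1=0 G3=0(const) -> 1000
Step 2: G0=1(const) G1=NOT G2=NOT 0=1 G2=G3&G2=0&0=0 G3=0(const) -> 1100
Step 3: G0=1(const) G1=NOT G2=NOT 0=1 G2=G3&G2=0&0=0 G3=0(const) -> 1100

1100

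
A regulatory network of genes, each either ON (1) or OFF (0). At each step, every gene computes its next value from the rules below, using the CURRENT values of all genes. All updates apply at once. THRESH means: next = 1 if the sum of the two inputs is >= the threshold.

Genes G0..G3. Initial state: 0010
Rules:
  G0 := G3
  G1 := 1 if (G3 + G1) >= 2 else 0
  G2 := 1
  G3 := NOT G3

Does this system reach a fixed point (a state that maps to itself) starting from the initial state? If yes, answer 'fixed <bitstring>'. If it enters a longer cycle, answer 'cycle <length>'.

Answer: cycle 2

Derivation:
Step 0: 0010
Step 1: G0=G3=0 G1=(0+0>=2)=0 G2=1(const) G3=NOT G3=NOT 0=1 -> 0011
Step 2: G0=G3=1 G1=(1+0>=2)=0 G2=1(const) G3=NOT G3=NOT 1=0 -> 1010
Step 3: G0=G3=0 G1=(0+0>=2)=0 G2=1(const) G3=NOT G3=NOT 0=1 -> 0011
Cycle of length 2 starting at step 1 -> no fixed point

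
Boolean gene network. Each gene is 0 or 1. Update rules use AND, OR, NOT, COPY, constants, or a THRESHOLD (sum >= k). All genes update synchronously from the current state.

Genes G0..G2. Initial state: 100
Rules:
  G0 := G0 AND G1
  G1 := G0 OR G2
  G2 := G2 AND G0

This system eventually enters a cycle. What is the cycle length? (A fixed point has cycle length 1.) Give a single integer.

Step 0: 100
Step 1: G0=G0&G1=1&0=0 G1=G0|G2=1|0=1 G2=G2&G0=0&1=0 -> 010
Step 2: G0=G0&G1=0&1=0 G1=G0|G2=0|0=0 G2=G2&G0=0&0=0 -> 000
Step 3: G0=G0&G1=0&0=0 G1=G0|G2=0|0=0 G2=G2&G0=0&0=0 -> 000
State from step 3 equals state from step 2 -> cycle length 1

Answer: 1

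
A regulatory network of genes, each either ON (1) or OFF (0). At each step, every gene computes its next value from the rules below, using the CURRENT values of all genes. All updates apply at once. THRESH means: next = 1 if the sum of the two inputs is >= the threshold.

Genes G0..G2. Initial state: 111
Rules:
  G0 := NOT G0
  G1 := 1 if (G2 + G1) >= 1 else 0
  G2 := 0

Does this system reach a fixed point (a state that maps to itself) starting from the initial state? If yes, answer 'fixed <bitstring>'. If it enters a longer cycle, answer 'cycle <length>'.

Step 0: 111
Step 1: G0=NOT G0=NOT 1=0 G1=(1+1>=1)=1 G2=0(const) -> 010
Step 2: G0=NOT G0=NOT 0=1 G1=(0+1>=1)=1 G2=0(const) -> 110
Step 3: G0=NOT G0=NOT 1=0 G1=(0+1>=1)=1 G2=0(const) -> 010
Cycle of length 2 starting at step 1 -> no fixed point

Answer: cycle 2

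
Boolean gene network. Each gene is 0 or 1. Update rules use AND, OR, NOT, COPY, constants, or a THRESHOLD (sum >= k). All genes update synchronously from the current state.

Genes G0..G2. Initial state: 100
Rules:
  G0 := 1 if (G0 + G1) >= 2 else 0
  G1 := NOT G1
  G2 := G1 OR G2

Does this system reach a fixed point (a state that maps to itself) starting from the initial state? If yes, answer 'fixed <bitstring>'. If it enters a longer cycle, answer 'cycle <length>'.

Answer: cycle 2

Derivation:
Step 0: 100
Step 1: G0=(1+0>=2)=0 G1=NOT G1=NOT 0=1 G2=G1|G2=0|0=0 -> 010
Step 2: G0=(0+1>=2)=0 G1=NOT G1=NOT 1=0 G2=G1|G2=1|0=1 -> 001
Step 3: G0=(0+0>=2)=0 G1=NOT G1=NOT 0=1 G2=G1|G2=0|1=1 -> 011
Step 4: G0=(0+1>=2)=0 G1=NOT G1=NOT 1=0 G2=G1|G2=1|1=1 -> 001
Cycle of length 2 starting at step 2 -> no fixed point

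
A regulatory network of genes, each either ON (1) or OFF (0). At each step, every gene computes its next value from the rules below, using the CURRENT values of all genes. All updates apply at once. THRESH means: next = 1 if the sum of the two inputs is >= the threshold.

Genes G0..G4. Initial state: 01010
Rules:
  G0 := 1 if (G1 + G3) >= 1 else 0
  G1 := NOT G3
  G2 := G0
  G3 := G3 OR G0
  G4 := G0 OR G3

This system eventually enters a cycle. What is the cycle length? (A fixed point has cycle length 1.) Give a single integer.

Step 0: 01010
Step 1: G0=(1+1>=1)=1 G1=NOT G3=NOT 1=0 G2=G0=0 G3=G3|G0=1|0=1 G4=G0|G3=0|1=1 -> 10011
Step 2: G0=(0+1>=1)=1 G1=NOT G3=NOT 1=0 G2=G0=1 G3=G3|G0=1|1=1 G4=G0|G3=1|1=1 -> 10111
Step 3: G0=(0+1>=1)=1 G1=NOT G3=NOT 1=0 G2=G0=1 G3=G3|G0=1|1=1 G4=G0|G3=1|1=1 -> 10111
State from step 3 equals state from step 2 -> cycle length 1

Answer: 1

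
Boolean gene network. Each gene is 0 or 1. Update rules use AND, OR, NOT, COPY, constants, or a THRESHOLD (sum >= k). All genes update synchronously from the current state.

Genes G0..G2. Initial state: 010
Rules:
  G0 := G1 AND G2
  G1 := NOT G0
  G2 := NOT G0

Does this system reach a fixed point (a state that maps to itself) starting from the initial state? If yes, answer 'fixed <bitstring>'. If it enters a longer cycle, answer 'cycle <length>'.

Answer: cycle 4

Derivation:
Step 0: 010
Step 1: G0=G1&G2=1&0=0 G1=NOT G0=NOT 0=1 G2=NOT G0=NOT 0=1 -> 011
Step 2: G0=G1&G2=1&1=1 G1=NOT G0=NOT 0=1 G2=NOT G0=NOT 0=1 -> 111
Step 3: G0=G1&G2=1&1=1 G1=NOT G0=NOT 1=0 G2=NOT G0=NOT 1=0 -> 100
Step 4: G0=G1&G2=0&0=0 G1=NOT G0=NOT 1=0 G2=NOT G0=NOT 1=0 -> 000
Step 5: G0=G1&G2=0&0=0 G1=NOT G0=NOT 0=1 G2=NOT G0=NOT 0=1 -> 011
Cycle of length 4 starting at step 1 -> no fixed point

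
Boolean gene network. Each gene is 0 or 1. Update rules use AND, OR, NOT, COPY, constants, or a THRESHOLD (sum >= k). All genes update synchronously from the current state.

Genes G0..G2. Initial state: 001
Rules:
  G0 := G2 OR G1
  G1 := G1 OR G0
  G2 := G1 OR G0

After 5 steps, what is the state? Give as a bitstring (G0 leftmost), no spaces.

Step 1: G0=G2|G1=1|0=1 G1=G1|G0=0|0=0 G2=G1|G0=0|0=0 -> 100
Step 2: G0=G2|G1=0|0=0 G1=G1|G0=0|1=1 G2=G1|G0=0|1=1 -> 011
Step 3: G0=G2|G1=1|1=1 G1=G1|G0=1|0=1 G2=G1|G0=1|0=1 -> 111
Step 4: G0=G2|G1=1|1=1 G1=G1|G0=1|1=1 G2=G1|G0=1|1=1 -> 111
Step 5: G0=G2|G1=1|1=1 G1=G1|G0=1|1=1 G2=G1|G0=1|1=1 -> 111

111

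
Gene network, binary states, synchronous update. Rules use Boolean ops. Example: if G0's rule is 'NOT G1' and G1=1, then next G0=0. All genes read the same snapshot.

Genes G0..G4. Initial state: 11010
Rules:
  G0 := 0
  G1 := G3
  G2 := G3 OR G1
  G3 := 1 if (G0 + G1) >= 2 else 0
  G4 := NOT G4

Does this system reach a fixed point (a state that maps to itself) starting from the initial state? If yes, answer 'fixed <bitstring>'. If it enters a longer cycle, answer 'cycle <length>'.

Step 0: 11010
Step 1: G0=0(const) G1=G3=1 G2=G3|G1=1|1=1 G3=(1+1>=2)=1 G4=NOT G4=NOT 0=1 -> 01111
Step 2: G0=0(const) G1=G3=1 G2=G3|G1=1|1=1 G3=(0+1>=2)=0 G4=NOT G4=NOT 1=0 -> 01100
Step 3: G0=0(const) G1=G3=0 G2=G3|G1=0|1=1 G3=(0+1>=2)=0 G4=NOT G4=NOT 0=1 -> 00101
Step 4: G0=0(const) G1=G3=0 G2=G3|G1=0|0=0 G3=(0+0>=2)=0 G4=NOT G4=NOT 1=0 -> 00000
Step 5: G0=0(const) G1=G3=0 G2=G3|G1=0|0=0 G3=(0+0>=2)=0 G4=NOT G4=NOT 0=1 -> 00001
Step 6: G0=0(const) G1=G3=0 G2=G3|G1=0|0=0 G3=(0+0>=2)=0 G4=NOT G4=NOT 1=0 -> 00000
Cycle of length 2 starting at step 4 -> no fixed point

Answer: cycle 2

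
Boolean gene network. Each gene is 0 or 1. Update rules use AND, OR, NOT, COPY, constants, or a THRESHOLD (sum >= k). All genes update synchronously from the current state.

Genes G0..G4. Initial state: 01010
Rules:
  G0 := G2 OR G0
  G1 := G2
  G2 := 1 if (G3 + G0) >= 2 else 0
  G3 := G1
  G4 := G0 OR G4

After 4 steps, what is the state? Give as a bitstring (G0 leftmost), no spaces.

Step 1: G0=G2|G0=0|0=0 G1=G2=0 G2=(1+0>=2)=0 G3=G1=1 G4=G0|G4=0|0=0 -> 00010
Step 2: G0=G2|G0=0|0=0 G1=G2=0 G2=(1+0>=2)=0 G3=G1=0 G4=G0|G4=0|0=0 -> 00000
Step 3: G0=G2|G0=0|0=0 G1=G2=0 G2=(0+0>=2)=0 G3=G1=0 G4=G0|G4=0|0=0 -> 00000
Step 4: G0=G2|G0=0|0=0 G1=G2=0 G2=(0+0>=2)=0 G3=G1=0 G4=G0|G4=0|0=0 -> 00000

00000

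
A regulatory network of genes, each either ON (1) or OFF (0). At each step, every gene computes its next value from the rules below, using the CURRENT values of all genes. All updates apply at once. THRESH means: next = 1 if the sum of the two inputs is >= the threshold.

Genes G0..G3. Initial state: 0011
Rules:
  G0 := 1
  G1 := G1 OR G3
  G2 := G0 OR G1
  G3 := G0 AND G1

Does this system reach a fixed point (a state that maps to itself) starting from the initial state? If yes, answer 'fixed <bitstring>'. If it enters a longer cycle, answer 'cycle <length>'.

Answer: fixed 1111

Derivation:
Step 0: 0011
Step 1: G0=1(const) G1=G1|G3=0|1=1 G2=G0|G1=0|0=0 G3=G0&G1=0&0=0 -> 1100
Step 2: G0=1(const) G1=G1|G3=1|0=1 G2=G0|G1=1|1=1 G3=G0&G1=1&1=1 -> 1111
Step 3: G0=1(const) G1=G1|G3=1|1=1 G2=G0|G1=1|1=1 G3=G0&G1=1&1=1 -> 1111
Fixed point reached at step 2: 1111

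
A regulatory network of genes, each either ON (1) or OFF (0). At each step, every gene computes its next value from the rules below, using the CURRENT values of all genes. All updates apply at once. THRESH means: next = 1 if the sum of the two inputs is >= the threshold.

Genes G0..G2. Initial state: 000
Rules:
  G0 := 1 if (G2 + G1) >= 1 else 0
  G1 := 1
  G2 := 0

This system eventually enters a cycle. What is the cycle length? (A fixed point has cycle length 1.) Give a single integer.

Step 0: 000
Step 1: G0=(0+0>=1)=0 G1=1(const) G2=0(const) -> 010
Step 2: G0=(0+1>=1)=1 G1=1(const) G2=0(const) -> 110
Step 3: G0=(0+1>=1)=1 G1=1(const) G2=0(const) -> 110
State from step 3 equals state from step 2 -> cycle length 1

Answer: 1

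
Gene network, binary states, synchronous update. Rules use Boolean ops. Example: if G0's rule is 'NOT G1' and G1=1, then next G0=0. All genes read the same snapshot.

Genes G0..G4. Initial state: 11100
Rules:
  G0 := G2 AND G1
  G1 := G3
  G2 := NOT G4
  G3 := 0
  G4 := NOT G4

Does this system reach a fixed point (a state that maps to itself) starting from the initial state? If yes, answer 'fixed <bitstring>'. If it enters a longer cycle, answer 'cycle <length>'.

Answer: cycle 2

Derivation:
Step 0: 11100
Step 1: G0=G2&G1=1&1=1 G1=G3=0 G2=NOT G4=NOT 0=1 G3=0(const) G4=NOT G4=NOT 0=1 -> 10101
Step 2: G0=G2&G1=1&0=0 G1=G3=0 G2=NOT G4=NOT 1=0 G3=0(const) G4=NOT G4=NOT 1=0 -> 00000
Step 3: G0=G2&G1=0&0=0 G1=G3=0 G2=NOT G4=NOT 0=1 G3=0(const) G4=NOT G4=NOT 0=1 -> 00101
Step 4: G0=G2&G1=1&0=0 G1=G3=0 G2=NOT G4=NOT 1=0 G3=0(const) G4=NOT G4=NOT 1=0 -> 00000
Cycle of length 2 starting at step 2 -> no fixed point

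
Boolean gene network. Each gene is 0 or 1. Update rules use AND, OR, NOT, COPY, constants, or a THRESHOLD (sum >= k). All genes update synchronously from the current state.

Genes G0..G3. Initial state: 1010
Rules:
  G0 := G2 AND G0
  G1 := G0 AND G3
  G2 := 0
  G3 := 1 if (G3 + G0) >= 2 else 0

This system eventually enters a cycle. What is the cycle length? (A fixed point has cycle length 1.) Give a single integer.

Answer: 1

Derivation:
Step 0: 1010
Step 1: G0=G2&G0=1&1=1 G1=G0&G3=1&0=0 G2=0(const) G3=(0+1>=2)=0 -> 1000
Step 2: G0=G2&G0=0&1=0 G1=G0&G3=1&0=0 G2=0(const) G3=(0+1>=2)=0 -> 0000
Step 3: G0=G2&G0=0&0=0 G1=G0&G3=0&0=0 G2=0(const) G3=(0+0>=2)=0 -> 0000
State from step 3 equals state from step 2 -> cycle length 1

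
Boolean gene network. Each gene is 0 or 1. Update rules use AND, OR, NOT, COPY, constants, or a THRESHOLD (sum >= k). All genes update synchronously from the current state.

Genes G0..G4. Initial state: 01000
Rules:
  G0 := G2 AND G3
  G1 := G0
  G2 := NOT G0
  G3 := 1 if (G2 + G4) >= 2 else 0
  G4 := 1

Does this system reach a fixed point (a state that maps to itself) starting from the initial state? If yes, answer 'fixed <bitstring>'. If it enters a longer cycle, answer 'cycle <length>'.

Step 0: 01000
Step 1: G0=G2&G3=0&0=0 G1=G0=0 G2=NOT G0=NOT 0=1 G3=(0+0>=2)=0 G4=1(const) -> 00101
Step 2: G0=G2&G3=1&0=0 G1=G0=0 G2=NOT G0=NOT 0=1 G3=(1+1>=2)=1 G4=1(const) -> 00111
Step 3: G0=G2&G3=1&1=1 G1=G0=0 G2=NOT G0=NOT 0=1 G3=(1+1>=2)=1 G4=1(const) -> 10111
Step 4: G0=G2&G3=1&1=1 G1=G0=1 G2=NOT G0=NOT 1=0 G3=(1+1>=2)=1 G4=1(const) -> 11011
Step 5: G0=G2&G3=0&1=0 G1=G0=1 G2=NOT G0=NOT 1=0 G3=(0+1>=2)=0 G4=1(const) -> 01001
Step 6: G0=G2&G3=0&0=0 G1=G0=0 G2=NOT G0=NOT 0=1 G3=(0+1>=2)=0 G4=1(const) -> 00101
Cycle of length 5 starting at step 1 -> no fixed point

Answer: cycle 5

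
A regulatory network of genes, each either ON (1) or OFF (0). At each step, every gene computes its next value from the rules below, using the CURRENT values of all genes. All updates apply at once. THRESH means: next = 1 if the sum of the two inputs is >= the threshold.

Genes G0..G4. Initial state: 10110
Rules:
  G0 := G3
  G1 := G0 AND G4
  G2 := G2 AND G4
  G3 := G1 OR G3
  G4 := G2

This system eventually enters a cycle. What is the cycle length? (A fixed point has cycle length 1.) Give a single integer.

Step 0: 10110
Step 1: G0=G3=1 G1=G0&G4=1&0=0 G2=G2&G4=1&0=0 G3=G1|G3=0|1=1 G4=G2=1 -> 10011
Step 2: G0=G3=1 G1=G0&G4=1&1=1 G2=G2&G4=0&1=0 G3=G1|G3=0|1=1 G4=G2=0 -> 11010
Step 3: G0=G3=1 G1=G0&G4=1&0=0 G2=G2&G4=0&0=0 G3=G1|G3=1|1=1 G4=G2=0 -> 10010
Step 4: G0=G3=1 G1=G0&G4=1&0=0 G2=G2&G4=0&0=0 G3=G1|G3=0|1=1 G4=G2=0 -> 10010
State from step 4 equals state from step 3 -> cycle length 1

Answer: 1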